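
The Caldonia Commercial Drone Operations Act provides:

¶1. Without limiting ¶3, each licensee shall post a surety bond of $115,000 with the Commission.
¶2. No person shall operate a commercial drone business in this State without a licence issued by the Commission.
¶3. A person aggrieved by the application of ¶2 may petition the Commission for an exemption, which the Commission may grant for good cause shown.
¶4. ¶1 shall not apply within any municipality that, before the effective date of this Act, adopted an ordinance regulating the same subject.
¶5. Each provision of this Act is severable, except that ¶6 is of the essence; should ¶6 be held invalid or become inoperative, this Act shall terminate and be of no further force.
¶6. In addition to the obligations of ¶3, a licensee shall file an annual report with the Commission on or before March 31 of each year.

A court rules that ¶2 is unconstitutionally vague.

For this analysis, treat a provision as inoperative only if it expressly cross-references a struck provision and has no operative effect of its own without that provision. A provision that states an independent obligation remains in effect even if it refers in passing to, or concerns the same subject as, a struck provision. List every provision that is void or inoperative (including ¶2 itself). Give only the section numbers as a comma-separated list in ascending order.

¶2 is struck. The only function of ¶3 is the exemption procedure for ¶2, so it cannot stand once ¶2 is removed. ¶1 mentions ¶3 but its own obligation stands independently of ¶3, so ¶1 is not affected. ¶6 mentions ¶3 but its own obligation stands independently of ¶3, so ¶6 is not affected. ¶5 makes ¶6 an essential term, but ¶6 is unaffected, so the severability proviso in ¶5 preserves the remaining provisions. The provisions still in force are ¶1, ¶4, ¶5, and ¶6.

2, 3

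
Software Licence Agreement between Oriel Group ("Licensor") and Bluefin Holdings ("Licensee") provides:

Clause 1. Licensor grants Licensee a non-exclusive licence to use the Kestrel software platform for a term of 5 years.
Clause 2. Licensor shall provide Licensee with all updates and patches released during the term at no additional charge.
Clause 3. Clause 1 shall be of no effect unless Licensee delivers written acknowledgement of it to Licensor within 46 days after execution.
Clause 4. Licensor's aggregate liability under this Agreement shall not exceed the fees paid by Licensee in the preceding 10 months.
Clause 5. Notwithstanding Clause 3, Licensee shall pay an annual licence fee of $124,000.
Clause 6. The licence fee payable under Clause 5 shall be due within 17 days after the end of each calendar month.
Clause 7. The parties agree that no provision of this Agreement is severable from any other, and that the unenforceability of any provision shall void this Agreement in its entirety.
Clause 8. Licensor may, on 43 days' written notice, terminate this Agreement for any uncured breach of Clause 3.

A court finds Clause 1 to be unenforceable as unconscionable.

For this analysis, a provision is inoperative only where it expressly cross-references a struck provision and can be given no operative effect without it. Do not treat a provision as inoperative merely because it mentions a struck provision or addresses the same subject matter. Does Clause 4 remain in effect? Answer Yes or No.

Clause 1 is struck. The only function of Clause 3 is the acknowledgement condition for Clause 1, so it cannot stand once Clause 1 is removed. Clause 8 has no operative effect of its own apart from Clause 3 and is therefore inoperative. Clause 7 provides that the Agreement is not severable, so the invalidity of any one provision voids the entire Agreement. No provision of the Agreement survives. Clause 4 is among the inoperative provisions, so the answer is no.

No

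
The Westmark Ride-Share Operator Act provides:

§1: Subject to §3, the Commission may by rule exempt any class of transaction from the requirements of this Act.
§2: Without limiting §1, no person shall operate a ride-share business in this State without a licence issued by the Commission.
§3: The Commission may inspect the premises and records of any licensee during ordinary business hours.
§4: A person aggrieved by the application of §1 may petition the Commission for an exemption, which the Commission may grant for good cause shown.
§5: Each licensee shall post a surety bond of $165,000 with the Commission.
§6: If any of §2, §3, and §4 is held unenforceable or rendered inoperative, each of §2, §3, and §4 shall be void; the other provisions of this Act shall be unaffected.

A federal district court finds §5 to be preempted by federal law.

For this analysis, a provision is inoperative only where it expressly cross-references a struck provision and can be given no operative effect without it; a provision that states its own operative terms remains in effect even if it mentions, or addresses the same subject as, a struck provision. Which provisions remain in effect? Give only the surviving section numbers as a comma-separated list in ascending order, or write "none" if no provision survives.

1, 2, 3, 4, 6

§5 is struck. No other provision's operative terms depend on §5. §6 ties §2, §3, and §4 together, but none of those is affected here; the remaining provisions continue in force under §6. §1, §2, §3, §4, and §6 remain in effect.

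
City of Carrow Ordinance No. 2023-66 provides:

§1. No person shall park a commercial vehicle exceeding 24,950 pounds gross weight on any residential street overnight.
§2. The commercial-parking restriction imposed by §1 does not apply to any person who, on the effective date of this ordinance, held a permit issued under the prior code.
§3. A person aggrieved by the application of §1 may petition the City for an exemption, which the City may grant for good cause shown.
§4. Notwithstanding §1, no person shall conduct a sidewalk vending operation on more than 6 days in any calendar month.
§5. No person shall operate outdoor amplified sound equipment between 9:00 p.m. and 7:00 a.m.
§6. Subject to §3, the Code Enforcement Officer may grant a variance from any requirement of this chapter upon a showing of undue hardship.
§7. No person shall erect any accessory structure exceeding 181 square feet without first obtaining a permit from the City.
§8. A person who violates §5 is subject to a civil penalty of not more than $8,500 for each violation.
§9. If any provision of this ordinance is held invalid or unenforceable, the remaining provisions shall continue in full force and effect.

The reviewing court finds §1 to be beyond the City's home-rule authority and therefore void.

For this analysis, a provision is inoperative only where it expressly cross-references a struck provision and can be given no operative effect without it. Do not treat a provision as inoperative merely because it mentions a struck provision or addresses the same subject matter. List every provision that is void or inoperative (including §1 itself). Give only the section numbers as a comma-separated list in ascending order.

§1 is struck. §2 operates only by reference to §1, so it falls with §1. §3 operates only by reference to §1, so it falls with §1. §6 mentions §3 but its own obligation stands independently of §3, so §6 is not affected. Although §4 refers to §1, its operative terms do not depend on §1, so it remains in effect. §9 is a severability clause and preserves every provision that can still be given independent effect. That leaves §4, §5, §6, §7, §8, and §9 in effect.

1, 2, 3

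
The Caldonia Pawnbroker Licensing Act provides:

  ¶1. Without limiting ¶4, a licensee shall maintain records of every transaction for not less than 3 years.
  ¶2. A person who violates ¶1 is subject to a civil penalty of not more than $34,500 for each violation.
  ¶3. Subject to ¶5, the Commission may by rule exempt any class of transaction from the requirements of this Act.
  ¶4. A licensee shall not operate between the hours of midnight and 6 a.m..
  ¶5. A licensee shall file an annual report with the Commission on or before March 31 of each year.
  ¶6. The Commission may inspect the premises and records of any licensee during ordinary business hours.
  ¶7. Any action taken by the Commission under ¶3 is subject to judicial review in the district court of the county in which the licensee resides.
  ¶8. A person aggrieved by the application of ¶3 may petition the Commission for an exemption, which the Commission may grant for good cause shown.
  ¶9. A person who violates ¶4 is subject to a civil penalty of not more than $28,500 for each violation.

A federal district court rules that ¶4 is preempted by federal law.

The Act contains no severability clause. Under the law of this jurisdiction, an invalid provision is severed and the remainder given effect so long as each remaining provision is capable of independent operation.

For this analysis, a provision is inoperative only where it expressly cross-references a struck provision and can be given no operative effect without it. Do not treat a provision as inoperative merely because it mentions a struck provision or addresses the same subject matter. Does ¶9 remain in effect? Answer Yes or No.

¶4 is struck. ¶9 merely fixes the civil penalty for violating ¶4; with ¶4 gone it has nothing to operate on and falls away. Although ¶1 refers to ¶4, its operative terms do not depend on ¶4, so it remains in effect. With no severability clause, the stated default rule severs what cannot stand and enforces each remaining provision that can operate on its own. ¶1, ¶2, ¶3, ¶5, ¶6, ¶7, and ¶8 remain in effect. ¶9 is among the inoperative provisions, so the answer is no.

No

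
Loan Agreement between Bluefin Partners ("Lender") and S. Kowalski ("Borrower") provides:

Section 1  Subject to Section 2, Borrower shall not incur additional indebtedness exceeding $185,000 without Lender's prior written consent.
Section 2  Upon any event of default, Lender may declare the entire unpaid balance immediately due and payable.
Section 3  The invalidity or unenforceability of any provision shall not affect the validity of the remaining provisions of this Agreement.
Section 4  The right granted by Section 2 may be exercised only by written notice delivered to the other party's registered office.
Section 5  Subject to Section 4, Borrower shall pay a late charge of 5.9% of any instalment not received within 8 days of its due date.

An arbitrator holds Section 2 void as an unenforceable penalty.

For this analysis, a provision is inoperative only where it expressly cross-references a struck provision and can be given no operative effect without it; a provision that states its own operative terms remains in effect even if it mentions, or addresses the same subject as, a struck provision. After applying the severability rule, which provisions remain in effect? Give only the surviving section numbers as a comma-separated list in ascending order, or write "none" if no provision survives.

Section 2 is struck. The only function of Section 4 is the notice requirement for Section 2, so it cannot stand once Section 2 is removed. Although Section 5 refers to Section 4, its operative terms do not depend on Section 4, so it remains in effect. Section 1 mentions Section 2 but its own obligation stands independently of Section 2, so Section 1 is not affected. Under the severability clause in Section 3, the remaining provisions continue in force. That leaves Section 1, Section 3, and Section 5 in effect.

1, 3, 5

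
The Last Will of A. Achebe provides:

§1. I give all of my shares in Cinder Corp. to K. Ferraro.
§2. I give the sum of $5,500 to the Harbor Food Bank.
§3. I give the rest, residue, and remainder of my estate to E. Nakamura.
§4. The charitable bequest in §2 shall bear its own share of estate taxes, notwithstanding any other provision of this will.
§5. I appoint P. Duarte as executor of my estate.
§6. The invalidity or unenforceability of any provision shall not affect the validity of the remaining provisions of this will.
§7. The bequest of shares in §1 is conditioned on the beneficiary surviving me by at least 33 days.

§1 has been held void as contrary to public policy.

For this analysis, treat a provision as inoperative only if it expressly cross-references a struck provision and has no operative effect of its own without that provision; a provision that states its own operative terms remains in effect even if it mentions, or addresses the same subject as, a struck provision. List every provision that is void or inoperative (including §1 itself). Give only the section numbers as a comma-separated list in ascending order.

1, 7

§1 is struck. §7 has no operative effect of its own apart from §1 and is therefore inoperative. §6 is a severability clause and preserves every provision that can still be given independent effect. That leaves §2, §3, §4, §5, and §6 in effect.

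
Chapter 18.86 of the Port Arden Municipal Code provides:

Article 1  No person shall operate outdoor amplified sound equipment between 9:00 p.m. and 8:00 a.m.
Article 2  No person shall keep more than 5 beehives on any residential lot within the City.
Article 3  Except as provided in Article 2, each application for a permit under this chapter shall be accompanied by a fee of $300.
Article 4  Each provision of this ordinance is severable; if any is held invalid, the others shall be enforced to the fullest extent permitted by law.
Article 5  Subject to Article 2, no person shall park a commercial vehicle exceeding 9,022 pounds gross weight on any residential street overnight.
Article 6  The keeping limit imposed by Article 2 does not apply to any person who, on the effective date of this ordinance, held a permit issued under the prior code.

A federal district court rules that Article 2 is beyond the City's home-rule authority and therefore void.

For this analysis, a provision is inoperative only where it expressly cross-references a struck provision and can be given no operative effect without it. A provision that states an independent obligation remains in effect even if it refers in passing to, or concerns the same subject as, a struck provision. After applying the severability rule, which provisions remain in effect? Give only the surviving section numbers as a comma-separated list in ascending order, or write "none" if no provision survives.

Article 2 is struck. Article 6 operates only by reference to Article 2, so it falls with Article 2. Article 5 mentions Article 2 but its own obligation stands independently of Article 2, so Article 5 is not affected. Although Article 3 refers to Article 2, its operative terms do not depend on Article 2, so it remains in effect. Article 4 is a severability clause and preserves every provision that can still be given independent effect. Article 1, Article 3, Article 4, and Article 5 remain in effect.

1, 3, 4, 5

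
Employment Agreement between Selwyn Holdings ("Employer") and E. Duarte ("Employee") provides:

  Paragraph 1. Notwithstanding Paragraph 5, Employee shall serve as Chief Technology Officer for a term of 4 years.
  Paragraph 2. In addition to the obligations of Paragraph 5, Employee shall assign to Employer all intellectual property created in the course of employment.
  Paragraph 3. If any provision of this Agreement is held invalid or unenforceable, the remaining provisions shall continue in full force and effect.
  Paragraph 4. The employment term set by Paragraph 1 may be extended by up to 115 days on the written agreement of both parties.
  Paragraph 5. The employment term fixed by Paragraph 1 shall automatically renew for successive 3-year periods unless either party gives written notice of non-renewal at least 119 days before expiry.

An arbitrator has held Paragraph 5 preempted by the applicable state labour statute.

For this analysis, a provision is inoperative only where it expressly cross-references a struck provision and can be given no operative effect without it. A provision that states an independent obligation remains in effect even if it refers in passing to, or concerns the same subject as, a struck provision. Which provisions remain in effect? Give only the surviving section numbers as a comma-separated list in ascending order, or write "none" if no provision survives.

1, 2, 3, 4

Paragraph 5 is struck. Paragraph 1 mentions Paragraph 5 but its own obligation stands independently of Paragraph 5, so Paragraph 1 is not affected. Although Paragraph 2 refers to Paragraph 5, its operative terms do not depend on Paragraph 5, so it remains in effect. No other provision's operative terms depend on Paragraph 5. Paragraph 3 is a severability clause and preserves every provision that can still be given independent effect. Paragraph 1, Paragraph 2, Paragraph 3, and Paragraph 4 remain in effect.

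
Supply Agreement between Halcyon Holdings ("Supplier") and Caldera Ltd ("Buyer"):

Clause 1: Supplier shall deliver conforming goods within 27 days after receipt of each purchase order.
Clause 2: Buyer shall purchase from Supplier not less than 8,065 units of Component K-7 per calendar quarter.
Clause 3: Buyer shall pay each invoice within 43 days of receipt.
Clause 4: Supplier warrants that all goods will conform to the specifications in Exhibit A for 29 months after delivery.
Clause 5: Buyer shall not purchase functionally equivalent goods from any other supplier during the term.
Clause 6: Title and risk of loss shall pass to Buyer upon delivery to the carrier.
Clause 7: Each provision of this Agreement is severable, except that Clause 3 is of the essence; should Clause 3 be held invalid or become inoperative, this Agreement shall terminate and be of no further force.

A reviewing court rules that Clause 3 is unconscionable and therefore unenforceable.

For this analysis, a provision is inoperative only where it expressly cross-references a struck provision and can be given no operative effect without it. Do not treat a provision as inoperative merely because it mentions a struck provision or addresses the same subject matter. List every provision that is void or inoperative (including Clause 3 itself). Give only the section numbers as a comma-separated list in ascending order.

Clause 3 is struck. No other provision's operative terms depend on Clause 3. Clause 7 makes Clause 3 an essential term, and Clause 3 is the provision held invalid; under Clause 7, the entire Agreement is therefore void. No provision of the Agreement survives.

1, 2, 3, 4, 5, 6, 7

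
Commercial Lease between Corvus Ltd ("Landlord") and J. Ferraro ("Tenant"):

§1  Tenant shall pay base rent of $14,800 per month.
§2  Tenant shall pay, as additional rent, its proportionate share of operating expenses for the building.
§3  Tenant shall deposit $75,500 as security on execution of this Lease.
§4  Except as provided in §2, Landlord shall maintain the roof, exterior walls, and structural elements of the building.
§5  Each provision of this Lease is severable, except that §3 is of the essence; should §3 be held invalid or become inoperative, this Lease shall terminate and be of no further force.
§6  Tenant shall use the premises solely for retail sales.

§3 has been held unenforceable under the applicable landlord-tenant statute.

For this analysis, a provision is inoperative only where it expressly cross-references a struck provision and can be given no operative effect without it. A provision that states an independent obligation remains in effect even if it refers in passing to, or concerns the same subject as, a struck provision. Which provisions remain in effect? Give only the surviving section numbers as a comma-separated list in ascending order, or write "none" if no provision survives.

none

§3 is struck. Nothing else in the Lease is defined by reference to §3. §5 makes §3 an essential term, and §3 is the provision held invalid; under §5, the entire Lease is therefore void. No provision of the Lease survives.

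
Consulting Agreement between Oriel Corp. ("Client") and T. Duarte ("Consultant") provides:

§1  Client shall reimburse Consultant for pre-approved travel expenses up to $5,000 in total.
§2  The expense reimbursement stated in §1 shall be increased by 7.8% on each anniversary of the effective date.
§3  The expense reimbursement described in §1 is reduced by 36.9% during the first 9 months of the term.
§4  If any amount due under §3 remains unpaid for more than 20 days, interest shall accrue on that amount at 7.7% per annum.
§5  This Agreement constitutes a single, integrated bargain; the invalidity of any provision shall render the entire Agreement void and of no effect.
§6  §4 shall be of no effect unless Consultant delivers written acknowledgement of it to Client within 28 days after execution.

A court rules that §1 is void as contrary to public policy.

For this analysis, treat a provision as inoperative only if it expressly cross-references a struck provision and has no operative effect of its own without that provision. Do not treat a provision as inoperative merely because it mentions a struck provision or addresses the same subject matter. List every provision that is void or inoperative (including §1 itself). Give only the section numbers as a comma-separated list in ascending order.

§1 is struck. §2 operates only by reference to §1, so it falls with §1. The whole of §3 is the introductory reduction to the expense reimbursement, defined by reference to §1, so §3 cannot stand once §1 is removed. §4 has no operative effect of its own apart from §3 and is therefore inoperative. §6 has no operative effect of its own apart from §4 and is therefore inoperative. §5 provides that the Agreement is not severable, so the invalidity of any one provision voids the entire Agreement. No provision of the Agreement survives.

1, 2, 3, 4, 5, 6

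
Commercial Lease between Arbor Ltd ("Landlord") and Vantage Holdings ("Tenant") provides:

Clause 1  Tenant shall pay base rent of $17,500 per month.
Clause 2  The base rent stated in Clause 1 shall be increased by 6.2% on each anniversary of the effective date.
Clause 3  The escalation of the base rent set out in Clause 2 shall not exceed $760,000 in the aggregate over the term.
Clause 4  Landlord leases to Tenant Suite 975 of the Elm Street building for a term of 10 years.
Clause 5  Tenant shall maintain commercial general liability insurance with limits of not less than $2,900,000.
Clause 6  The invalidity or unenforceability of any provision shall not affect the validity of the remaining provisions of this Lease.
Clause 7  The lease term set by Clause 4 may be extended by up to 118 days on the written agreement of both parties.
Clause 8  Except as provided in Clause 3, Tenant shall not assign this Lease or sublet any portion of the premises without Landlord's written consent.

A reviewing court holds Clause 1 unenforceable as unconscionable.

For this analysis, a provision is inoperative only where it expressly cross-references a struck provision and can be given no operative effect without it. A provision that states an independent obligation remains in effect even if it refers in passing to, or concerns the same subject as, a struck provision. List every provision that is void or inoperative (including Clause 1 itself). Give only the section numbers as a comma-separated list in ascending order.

1, 2, 3

Clause 1 is struck. Clause 2 operates only by reference to Clause 1, so it falls with Clause 1. Clause 3 does nothing except set the aggregate cap on the escalation of the base rent by reference to Clause 2; with Clause 2 gone it has no independent effect and is inoperative. Although Clause 8 refers to Clause 3, its operative terms do not depend on Clause 3, so it remains in effect. Clause 6 is a severability clause and preserves every provision that can still be given independent effect. The provisions still in force are Clause 4, Clause 5, Clause 6, Clause 7, and Clause 8.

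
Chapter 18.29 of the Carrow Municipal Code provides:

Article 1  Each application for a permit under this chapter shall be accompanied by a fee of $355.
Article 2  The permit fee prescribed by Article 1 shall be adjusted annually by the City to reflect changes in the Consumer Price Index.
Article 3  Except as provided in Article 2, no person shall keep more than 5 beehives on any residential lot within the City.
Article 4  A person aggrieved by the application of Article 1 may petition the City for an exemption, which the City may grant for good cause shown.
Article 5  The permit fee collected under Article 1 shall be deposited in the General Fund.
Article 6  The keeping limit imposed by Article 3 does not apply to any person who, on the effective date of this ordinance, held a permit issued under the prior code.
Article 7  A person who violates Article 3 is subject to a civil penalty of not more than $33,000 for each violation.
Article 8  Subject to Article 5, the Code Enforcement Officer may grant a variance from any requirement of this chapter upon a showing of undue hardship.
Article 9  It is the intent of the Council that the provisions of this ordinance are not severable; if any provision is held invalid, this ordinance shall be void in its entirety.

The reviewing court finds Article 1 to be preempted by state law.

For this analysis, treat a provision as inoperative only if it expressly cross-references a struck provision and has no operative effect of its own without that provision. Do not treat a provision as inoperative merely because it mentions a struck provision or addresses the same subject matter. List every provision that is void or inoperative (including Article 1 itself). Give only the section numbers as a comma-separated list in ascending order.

Article 1 is struck. Article 2 does nothing except set the indexation of the permit fee by reference to Article 1; with Article 1 gone it has no independent effect and is inoperative. The only function of Article 4 is the exemption procedure for Article 1, so it cannot stand once Article 1 is removed. Article 5 does nothing except set the disposition of the permit fee by reference to Article 1; with Article 1 gone it has no independent effect and is inoperative. Article 9 provides that the ordinance is not severable, so the invalidity of any one provision voids the entire ordinance. No provision of the ordinance survives.

1, 2, 3, 4, 5, 6, 7, 8, 9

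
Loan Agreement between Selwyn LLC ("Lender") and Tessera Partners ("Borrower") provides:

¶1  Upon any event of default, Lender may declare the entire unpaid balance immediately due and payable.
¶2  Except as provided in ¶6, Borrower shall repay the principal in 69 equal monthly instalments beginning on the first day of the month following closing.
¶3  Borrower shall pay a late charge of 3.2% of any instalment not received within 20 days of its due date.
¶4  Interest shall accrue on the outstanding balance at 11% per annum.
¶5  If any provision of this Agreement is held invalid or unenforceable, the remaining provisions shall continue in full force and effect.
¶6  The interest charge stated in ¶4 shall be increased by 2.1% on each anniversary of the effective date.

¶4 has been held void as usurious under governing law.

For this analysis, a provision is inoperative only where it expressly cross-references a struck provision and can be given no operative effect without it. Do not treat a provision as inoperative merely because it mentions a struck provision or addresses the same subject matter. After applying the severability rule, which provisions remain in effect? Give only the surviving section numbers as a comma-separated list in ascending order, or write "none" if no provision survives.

¶4 is struck. ¶6 operates only by reference to ¶4, so it falls with ¶4. ¶2 mentions ¶6 but its own obligation stands independently of ¶6, so ¶2 is not affected. Under the severability clause in ¶5, the remaining provisions continue in force. That leaves ¶1, ¶2, ¶3, and ¶5 in effect.

1, 2, 3, 5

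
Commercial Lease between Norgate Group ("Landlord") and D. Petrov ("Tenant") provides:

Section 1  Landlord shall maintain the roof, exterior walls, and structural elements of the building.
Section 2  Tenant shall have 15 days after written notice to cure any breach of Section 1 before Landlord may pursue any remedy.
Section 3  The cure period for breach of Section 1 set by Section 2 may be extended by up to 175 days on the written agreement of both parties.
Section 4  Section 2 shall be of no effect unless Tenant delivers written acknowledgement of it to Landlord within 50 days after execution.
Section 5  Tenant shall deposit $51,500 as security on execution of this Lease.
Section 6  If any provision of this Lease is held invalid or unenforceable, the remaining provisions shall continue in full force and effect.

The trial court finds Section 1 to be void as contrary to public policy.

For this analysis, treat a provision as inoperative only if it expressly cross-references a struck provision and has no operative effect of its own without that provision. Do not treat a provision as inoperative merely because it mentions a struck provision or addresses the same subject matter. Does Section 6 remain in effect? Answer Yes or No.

Yes

Section 1 is struck. Section 2 operates only by reference to Section 1, so it falls with Section 1. Section 3 has no operative effect of its own apart from Section 2 and is therefore inoperative. The only function of Section 4 is the acknowledgement condition for Section 2, so it cannot stand once Section 2 is removed. Section 6 is a severability clause and preserves every provision that can still be given independent effect. Section 5 and Section 6 remain in effect. Section 6 is among the surviving provisions, so the answer is yes.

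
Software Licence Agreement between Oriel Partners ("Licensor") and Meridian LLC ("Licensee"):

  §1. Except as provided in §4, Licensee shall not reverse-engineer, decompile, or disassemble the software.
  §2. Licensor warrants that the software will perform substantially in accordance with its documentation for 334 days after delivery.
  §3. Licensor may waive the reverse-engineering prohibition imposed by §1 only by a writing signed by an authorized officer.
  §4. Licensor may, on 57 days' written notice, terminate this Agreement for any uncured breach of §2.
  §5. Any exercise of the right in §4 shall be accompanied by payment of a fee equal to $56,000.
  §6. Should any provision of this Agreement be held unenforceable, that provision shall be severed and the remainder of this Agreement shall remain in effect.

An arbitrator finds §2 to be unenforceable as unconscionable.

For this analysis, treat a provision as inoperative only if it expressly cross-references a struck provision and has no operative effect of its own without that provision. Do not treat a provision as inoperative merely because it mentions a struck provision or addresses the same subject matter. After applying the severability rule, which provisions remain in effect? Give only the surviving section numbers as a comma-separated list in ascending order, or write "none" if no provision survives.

§2 is struck. The only function of §4 is the termination right for breach of §2, so it cannot stand once §2 is removed. §5 merely fixes the exercise fee for §4; with §4 gone it has nothing to operate on and falls away. §1 mentions §4 but its own obligation stands independently of §4, so §1 is not affected. §6 is a severability clause and preserves every provision that can still be given independent effect. That leaves §1, §3, and §6 in effect.

1, 3, 6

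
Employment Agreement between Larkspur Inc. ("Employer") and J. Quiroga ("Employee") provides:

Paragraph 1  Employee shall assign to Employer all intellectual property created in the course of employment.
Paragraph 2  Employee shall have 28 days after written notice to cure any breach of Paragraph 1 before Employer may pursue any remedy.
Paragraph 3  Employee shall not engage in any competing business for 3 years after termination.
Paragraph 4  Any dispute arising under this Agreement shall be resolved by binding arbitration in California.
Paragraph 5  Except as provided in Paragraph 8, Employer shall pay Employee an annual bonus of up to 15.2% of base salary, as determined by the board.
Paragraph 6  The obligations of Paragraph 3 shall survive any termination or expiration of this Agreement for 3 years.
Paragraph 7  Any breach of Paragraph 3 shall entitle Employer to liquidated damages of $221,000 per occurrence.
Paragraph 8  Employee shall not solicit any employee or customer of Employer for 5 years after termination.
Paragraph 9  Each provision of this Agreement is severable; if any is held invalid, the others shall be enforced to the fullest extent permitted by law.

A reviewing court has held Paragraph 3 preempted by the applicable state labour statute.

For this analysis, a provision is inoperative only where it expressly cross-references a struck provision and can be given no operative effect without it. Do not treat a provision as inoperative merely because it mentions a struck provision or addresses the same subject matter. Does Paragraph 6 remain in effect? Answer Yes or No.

Paragraph 3 is struck. The only function of Paragraph 6 is the survival period for Paragraph 3, so it cannot stand once Paragraph 3 is removed. Paragraph 7 has no operative effect of its own apart from Paragraph 3 and is therefore inoperative. Paragraph 9 is a severability clause and preserves every provision that can still be given independent effect. Paragraph 1, Paragraph 2, Paragraph 4, Paragraph 5, Paragraph 8, and Paragraph 9 remain in effect. Paragraph 6 is among the inoperative provisions, so the answer is no.

No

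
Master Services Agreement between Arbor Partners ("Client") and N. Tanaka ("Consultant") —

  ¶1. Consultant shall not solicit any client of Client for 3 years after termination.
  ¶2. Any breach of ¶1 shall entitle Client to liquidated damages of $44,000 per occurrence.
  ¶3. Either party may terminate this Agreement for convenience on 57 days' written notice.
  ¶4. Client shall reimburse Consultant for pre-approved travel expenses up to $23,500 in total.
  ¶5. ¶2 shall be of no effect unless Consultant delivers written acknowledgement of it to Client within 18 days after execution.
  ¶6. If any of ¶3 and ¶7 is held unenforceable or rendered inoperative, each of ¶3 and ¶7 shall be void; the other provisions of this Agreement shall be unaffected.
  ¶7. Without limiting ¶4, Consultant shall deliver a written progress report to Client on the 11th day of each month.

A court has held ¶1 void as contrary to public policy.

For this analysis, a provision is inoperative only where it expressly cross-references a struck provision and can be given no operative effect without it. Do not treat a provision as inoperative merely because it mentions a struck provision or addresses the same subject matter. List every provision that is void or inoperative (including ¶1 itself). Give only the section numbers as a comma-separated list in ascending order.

¶1 is struck. ¶2 has no operative effect of its own apart from ¶1 and is therefore inoperative. ¶5 operates only by reference to ¶2, so it falls with ¶2. ¶6 ties ¶3 and ¶7 together, but none of those is affected here; the remaining provisions continue in force under ¶6. The provisions still in force are ¶3, ¶4, ¶6, and ¶7.

1, 2, 5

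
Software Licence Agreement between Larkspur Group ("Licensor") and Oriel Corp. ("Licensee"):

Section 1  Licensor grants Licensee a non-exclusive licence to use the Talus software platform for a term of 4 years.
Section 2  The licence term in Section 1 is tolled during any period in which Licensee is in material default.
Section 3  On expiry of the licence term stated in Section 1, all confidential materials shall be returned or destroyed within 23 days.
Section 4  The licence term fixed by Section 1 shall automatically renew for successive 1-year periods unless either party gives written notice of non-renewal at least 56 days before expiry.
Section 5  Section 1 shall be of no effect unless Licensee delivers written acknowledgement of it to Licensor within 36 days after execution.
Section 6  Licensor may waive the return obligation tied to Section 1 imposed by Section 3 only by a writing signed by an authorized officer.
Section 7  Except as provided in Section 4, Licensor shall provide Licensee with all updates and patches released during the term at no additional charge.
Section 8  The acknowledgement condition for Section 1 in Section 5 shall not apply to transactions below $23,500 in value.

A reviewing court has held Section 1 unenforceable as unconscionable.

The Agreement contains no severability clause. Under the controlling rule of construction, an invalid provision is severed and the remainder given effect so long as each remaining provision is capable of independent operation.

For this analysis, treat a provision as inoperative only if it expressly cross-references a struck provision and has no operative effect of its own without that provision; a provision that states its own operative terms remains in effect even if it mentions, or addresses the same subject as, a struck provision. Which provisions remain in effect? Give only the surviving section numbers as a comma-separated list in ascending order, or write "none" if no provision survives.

Section 1 is struck. The whole of Section 2 is the tolling of the licence term, defined by reference to Section 1, so Section 2 cannot stand once Section 1 is removed. Section 3 has no operative effect of its own apart from Section 1 and is therefore inoperative. The whole of Section 4 is the renewal of the licence term, defined by reference to Section 1, so Section 4 cannot stand once Section 1 is removed. Section 5 has no operative effect of its own apart from Section 1 and is therefore inoperative. Section 6 operates only by reference to Section 3, so it falls with Section 3. Section 8 does nothing except set the carve-out from the acknowledgement condition for Section 1 by reference to Section 5; with Section 5 gone it has no independent effect and is inoperative. Section 7 mentions Section 4 but its own obligation stands independently of Section 4, so Section 7 is not affected. With no severability clause, the stated default rule severs what cannot stand and enforces each remaining provision that can operate on its own. Only Section 7 remains in effect.

7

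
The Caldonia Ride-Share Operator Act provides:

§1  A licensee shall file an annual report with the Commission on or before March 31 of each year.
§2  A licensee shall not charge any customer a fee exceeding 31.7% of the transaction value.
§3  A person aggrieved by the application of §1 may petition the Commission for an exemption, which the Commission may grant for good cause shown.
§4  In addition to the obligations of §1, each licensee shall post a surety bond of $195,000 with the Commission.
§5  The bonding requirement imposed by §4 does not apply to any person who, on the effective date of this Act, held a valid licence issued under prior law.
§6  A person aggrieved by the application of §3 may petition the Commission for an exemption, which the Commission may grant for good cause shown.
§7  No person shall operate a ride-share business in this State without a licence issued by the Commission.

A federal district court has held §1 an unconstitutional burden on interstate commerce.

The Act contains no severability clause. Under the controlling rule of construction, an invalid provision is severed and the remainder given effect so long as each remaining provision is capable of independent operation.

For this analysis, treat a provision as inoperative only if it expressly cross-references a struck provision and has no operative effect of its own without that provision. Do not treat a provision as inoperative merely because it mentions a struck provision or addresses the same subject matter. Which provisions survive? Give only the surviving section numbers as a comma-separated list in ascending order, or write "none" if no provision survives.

§1 is struck. §3 has no operative effect of its own apart from §1 and is therefore inoperative. §6 operates only by reference to §3, so it falls with §3. Although §4 refers to §1, its operative terms do not depend on §1, so it remains in effect. Under the stated default rule, only provisions that cannot operate independently fall away; the rest are enforced. That leaves §2, §4, §5, and §7 in effect.

2, 4, 5, 7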